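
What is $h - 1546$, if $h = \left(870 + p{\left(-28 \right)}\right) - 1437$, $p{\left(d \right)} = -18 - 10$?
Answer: $-2141$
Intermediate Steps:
$p{\left(d \right)} = -28$ ($p{\left(d \right)} = -18 - 10 = -28$)
$h = -595$ ($h = \left(870 - 28\right) - 1437 = 842 - 1437 = -595$)
$h - 1546 = -595 - 1546 = -2141$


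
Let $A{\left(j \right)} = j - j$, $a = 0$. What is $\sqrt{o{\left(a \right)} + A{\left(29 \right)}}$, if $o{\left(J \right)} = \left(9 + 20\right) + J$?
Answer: $\sqrt{29} \approx 5.3852$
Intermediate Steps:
$o{\left(J \right)} = 29 + J$
$A{\left(j \right)} = 0$
$\sqrt{o{\left(a \right)} + A{\left(29 \right)}} = \sqrt{\left(29 + 0\right) + 0} = \sqrt{29 + 0} = \sqrt{29}$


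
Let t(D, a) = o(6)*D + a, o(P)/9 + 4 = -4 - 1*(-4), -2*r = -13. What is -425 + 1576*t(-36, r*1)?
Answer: 2052315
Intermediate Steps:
r = 13/2 (r = -½*(-13) = 13/2 ≈ 6.5000)
o(P) = -36 (o(P) = -36 + 9*(-4 - 1*(-4)) = -36 + 9*(-4 + 4) = -36 + 9*0 = -36 + 0 = -36)
t(D, a) = a - 36*D (t(D, a) = -36*D + a = a - 36*D)
-425 + 1576*t(-36, r*1) = -425 + 1576*((13/2)*1 - 36*(-36)) = -425 + 1576*(13/2 + 1296) = -425 + 1576*(2605/2) = -425 + 2052740 = 2052315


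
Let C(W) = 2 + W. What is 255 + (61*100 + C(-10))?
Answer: 6347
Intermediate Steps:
255 + (61*100 + C(-10)) = 255 + (61*100 + (2 - 10)) = 255 + (6100 - 8) = 255 + 6092 = 6347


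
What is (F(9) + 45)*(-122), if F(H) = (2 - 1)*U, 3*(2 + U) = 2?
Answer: -15982/3 ≈ -5327.3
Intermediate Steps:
U = -4/3 (U = -2 + (⅓)*2 = -2 + ⅔ = -4/3 ≈ -1.3333)
F(H) = -4/3 (F(H) = (2 - 1)*(-4/3) = 1*(-4/3) = -4/3)
(F(9) + 45)*(-122) = (-4/3 + 45)*(-122) = (131/3)*(-122) = -15982/3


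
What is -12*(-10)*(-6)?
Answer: -720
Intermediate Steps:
-12*(-10)*(-6) = 120*(-6) = -720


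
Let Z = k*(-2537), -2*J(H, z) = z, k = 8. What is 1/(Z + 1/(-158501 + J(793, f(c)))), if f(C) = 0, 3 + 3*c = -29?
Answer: -158501/3216936297 ≈ -4.9271e-5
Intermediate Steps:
c = -32/3 (c = -1 + (⅓)*(-29) = -1 - 29/3 = -32/3 ≈ -10.667)
J(H, z) = -z/2
Z = -20296 (Z = 8*(-2537) = -20296)
1/(Z + 1/(-158501 + J(793, f(c)))) = 1/(-20296 + 1/(-158501 - ½*0)) = 1/(-20296 + 1/(-158501 + 0)) = 1/(-20296 + 1/(-158501)) = 1/(-20296 - 1/158501) = 1/(-3216936297/158501) = -158501/3216936297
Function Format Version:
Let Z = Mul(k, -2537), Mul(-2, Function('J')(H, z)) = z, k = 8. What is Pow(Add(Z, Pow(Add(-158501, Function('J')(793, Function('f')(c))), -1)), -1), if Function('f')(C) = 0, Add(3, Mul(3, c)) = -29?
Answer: Rational(-158501, 3216936297) ≈ -4.9271e-5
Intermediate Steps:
c = Rational(-32, 3) (c = Add(-1, Mul(Rational(1, 3), -29)) = Add(-1, Rational(-29, 3)) = Rational(-32, 3) ≈ -10.667)
Function('J')(H, z) = Mul(Rational(-1, 2), z)
Z = -20296 (Z = Mul(8, -2537) = -20296)
Pow(Add(Z, Pow(Add(-158501, Function('J')(793, Function('f')(c))), -1)), -1) = Pow(Add(-20296, Pow(Add(-158501, Mul(Rational(-1, 2), 0)), -1)), -1) = Pow(Add(-20296, Pow(Add(-158501, 0), -1)), -1) = Pow(Add(-20296, Pow(-158501, -1)), -1) = Pow(Add(-20296, Rational(-1, 158501)), -1) = Pow(Rational(-3216936297, 158501), -1) = Rational(-158501, 3216936297)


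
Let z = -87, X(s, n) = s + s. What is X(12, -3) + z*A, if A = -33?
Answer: 2895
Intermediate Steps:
X(s, n) = 2*s
X(12, -3) + z*A = 2*12 - 87*(-33) = 24 + 2871 = 2895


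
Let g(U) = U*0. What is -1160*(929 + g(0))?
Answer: -1077640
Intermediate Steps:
g(U) = 0
-1160*(929 + g(0)) = -1160*(929 + 0) = -1160*929 = -1077640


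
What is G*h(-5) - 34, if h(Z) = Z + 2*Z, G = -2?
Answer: -4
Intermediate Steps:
h(Z) = 3*Z
G*h(-5) - 34 = -6*(-5) - 34 = -2*(-15) - 34 = 30 - 34 = -4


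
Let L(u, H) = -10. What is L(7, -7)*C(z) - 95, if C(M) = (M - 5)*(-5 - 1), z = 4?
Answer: -155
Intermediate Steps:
C(M) = 30 - 6*M (C(M) = (-5 + M)*(-6) = 30 - 6*M)
L(7, -7)*C(z) - 95 = -10*(30 - 6*4) - 95 = -10*(30 - 24) - 95 = -10*6 - 95 = -60 - 95 = -155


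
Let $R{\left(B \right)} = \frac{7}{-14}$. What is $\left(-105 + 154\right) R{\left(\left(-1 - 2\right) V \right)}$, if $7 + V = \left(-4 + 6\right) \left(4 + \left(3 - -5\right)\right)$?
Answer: $- \frac{49}{2} \approx -24.5$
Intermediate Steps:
$V = 17$ ($V = -7 + \left(-4 + 6\right) \left(4 + \left(3 - -5\right)\right) = -7 + 2 \left(4 + \left(3 + 5\right)\right) = -7 + 2 \left(4 + 8\right) = -7 + 2 \cdot 12 = -7 + 24 = 17$)
$R{\left(B \right)} = - \frac{1}{2}$ ($R{\left(B \right)} = 7 \left(- \frac{1}{14}\right) = - \frac{1}{2}$)
$\left(-105 + 154\right) R{\left(\left(-1 - 2\right) V \right)} = \left(-105 + 154\right) \left(- \frac{1}{2}\right) = 49 \left(- \frac{1}{2}\right) = - \frac{49}{2}$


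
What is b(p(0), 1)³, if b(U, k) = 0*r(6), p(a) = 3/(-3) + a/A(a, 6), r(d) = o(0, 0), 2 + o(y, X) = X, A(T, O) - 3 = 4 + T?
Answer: 0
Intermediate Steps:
A(T, O) = 7 + T (A(T, O) = 3 + (4 + T) = 7 + T)
o(y, X) = -2 + X
r(d) = -2 (r(d) = -2 + 0 = -2)
p(a) = -1 + a/(7 + a) (p(a) = 3/(-3) + a/(7 + a) = 3*(-⅓) + a/(7 + a) = -1 + a/(7 + a))
b(U, k) = 0 (b(U, k) = 0*(-2) = 0)
b(p(0), 1)³ = 0³ = 0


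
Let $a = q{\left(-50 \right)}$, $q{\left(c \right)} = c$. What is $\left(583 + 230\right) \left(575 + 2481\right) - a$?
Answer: $2484578$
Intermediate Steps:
$a = -50$
$\left(583 + 230\right) \left(575 + 2481\right) - a = \left(583 + 230\right) \left(575 + 2481\right) - -50 = 813 \cdot 3056 + 50 = 2484528 + 50 = 2484578$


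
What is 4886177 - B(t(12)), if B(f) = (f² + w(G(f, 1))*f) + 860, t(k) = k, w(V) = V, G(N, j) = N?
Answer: 4885029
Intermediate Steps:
B(f) = 860 + 2*f² (B(f) = (f² + f*f) + 860 = (f² + f²) + 860 = 2*f² + 860 = 860 + 2*f²)
4886177 - B(t(12)) = 4886177 - (860 + 2*12²) = 4886177 - (860 + 2*144) = 4886177 - (860 + 288) = 4886177 - 1*1148 = 4886177 - 1148 = 4885029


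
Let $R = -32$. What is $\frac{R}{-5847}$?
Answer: $\frac{32}{5847} \approx 0.0054729$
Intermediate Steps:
$\frac{R}{-5847} = - \frac{32}{-5847} = \left(-32\right) \left(- \frac{1}{5847}\right) = \frac{32}{5847}$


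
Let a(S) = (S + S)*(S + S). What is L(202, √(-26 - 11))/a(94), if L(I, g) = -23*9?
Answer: -207/35344 ≈ -0.0058567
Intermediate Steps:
L(I, g) = -207
a(S) = 4*S² (a(S) = (2*S)*(2*S) = 4*S²)
L(202, √(-26 - 11))/a(94) = -207/(4*94²) = -207/(4*8836) = -207/35344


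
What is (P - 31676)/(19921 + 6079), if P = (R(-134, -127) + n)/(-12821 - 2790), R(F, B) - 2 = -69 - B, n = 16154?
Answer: -2271/1864 ≈ -1.2183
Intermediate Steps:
R(F, B) = -67 - B (R(F, B) = 2 + (-69 - B) = -67 - B)
P = -242/233 (P = ((-67 - 1*(-127)) + 16154)/(-12821 - 2790) = ((-67 + 127) + 16154)/(-15611) = (60 + 16154)*(-1/15611) = 16214*(-1/15611) = -242/233 ≈ -1.0386)
(P - 31676)/(19921 + 6079) = (-242/233 - 31676)/(19921 + 6079) = -7380750/233/26000 = -7380750/233*1/26000 = -2271/1864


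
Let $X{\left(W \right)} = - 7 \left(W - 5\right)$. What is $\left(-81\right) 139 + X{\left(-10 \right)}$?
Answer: $-11154$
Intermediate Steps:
$X{\left(W \right)} = 35 - 7 W$ ($X{\left(W \right)} = - 7 \left(-5 + W\right) = 35 - 7 W$)
$\left(-81\right) 139 + X{\left(-10 \right)} = \left(-81\right) 139 + \left(35 - -70\right) = -11259 + \left(35 + 70\right) = -11259 + 105 = -11154$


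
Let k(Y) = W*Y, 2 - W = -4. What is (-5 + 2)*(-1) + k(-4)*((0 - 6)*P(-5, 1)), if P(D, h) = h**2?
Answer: 147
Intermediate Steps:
W = 6 (W = 2 - 1*(-4) = 2 + 4 = 6)
k(Y) = 6*Y
(-5 + 2)*(-1) + k(-4)*((0 - 6)*P(-5, 1)) = (-5 + 2)*(-1) + (6*(-4))*((0 - 6)*1**2) = -3*(-1) - (-144) = 3 - 24*(-6) = 3 + 144 = 147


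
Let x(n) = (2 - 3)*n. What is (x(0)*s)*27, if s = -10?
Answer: 0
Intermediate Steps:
x(n) = -n
(x(0)*s)*27 = (-1*0*(-10))*27 = (0*(-10))*27 = 0*27 = 0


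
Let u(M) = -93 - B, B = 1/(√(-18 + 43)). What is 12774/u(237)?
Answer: -31935/233 ≈ -137.06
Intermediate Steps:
B = ⅕ (B = 1/(√25) = 1/5 = ⅕ ≈ 0.20000)
u(M) = -466/5 (u(M) = -93 - 1*⅕ = -93 - ⅕ = -466/5)
12774/u(237) = 12774/(-466/5) = 12774*(-5/466) = -31935/233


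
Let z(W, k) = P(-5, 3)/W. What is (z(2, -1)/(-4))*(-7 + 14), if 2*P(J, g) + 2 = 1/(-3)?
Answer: 49/48 ≈ 1.0208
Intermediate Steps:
P(J, g) = -7/6 (P(J, g) = -1 + (½)/(-3) = -1 + (½)*(-⅓) = -1 - ⅙ = -7/6)
z(W, k) = -7/(6*W)
(z(2, -1)/(-4))*(-7 + 14) = (-7/6/2/(-4))*(-7 + 14) = (-7/6*½*(-¼))*7 = -7/12*(-¼)*7 = (7/48)*7 = 49/48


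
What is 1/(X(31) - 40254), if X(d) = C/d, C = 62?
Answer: -1/40252 ≈ -2.4843e-5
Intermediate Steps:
X(d) = 62/d
1/(X(31) - 40254) = 1/(62/31 - 40254) = 1/(62*(1/31) - 40254) = 1/(2 - 40254) = 1/(-40252) = -1/40252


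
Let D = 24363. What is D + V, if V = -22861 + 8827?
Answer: 10329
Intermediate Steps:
V = -14034
D + V = 24363 - 14034 = 10329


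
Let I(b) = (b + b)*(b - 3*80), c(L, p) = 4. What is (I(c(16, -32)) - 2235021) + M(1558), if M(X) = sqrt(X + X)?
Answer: -2236909 + 2*sqrt(779) ≈ -2.2369e+6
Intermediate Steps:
M(X) = sqrt(2)*sqrt(X) (M(X) = sqrt(2*X) = sqrt(2)*sqrt(X))
I(b) = 2*b*(-240 + b) (I(b) = (2*b)*(b - 240) = (2*b)*(-240 + b) = 2*b*(-240 + b))
(I(c(16, -32)) - 2235021) + M(1558) = (2*4*(-240 + 4) - 2235021) + sqrt(2)*sqrt(1558) = (2*4*(-236) - 2235021) + 2*sqrt(779) = (-1888 - 2235021) + 2*sqrt(779) = -2236909 + 2*sqrt(779)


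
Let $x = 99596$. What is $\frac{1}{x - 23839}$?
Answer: $\frac{1}{75757} \approx 1.32 \cdot 10^{-5}$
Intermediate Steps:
$\frac{1}{x - 23839} = \frac{1}{99596 - 23839} = \frac{1}{75757}$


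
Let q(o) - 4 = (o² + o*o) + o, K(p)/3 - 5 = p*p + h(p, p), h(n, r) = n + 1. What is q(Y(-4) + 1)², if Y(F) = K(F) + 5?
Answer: 52765696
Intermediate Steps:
h(n, r) = 1 + n
K(p) = 18 + 3*p + 3*p² (K(p) = 15 + 3*(p*p + (1 + p)) = 15 + 3*(p² + (1 + p)) = 15 + 3*(1 + p + p²) = 15 + (3 + 3*p + 3*p²) = 18 + 3*p + 3*p²)
Y(F) = 23 + 3*F + 3*F² (Y(F) = (18 + 3*F + 3*F²) + 5 = 23 + 3*F + 3*F²)
q(o) = 4 + o + 2*o² (q(o) = 4 + ((o² + o*o) + o) = 4 + ((o² + o²) + o) = 4 + (2*o² + o) = 4 + (o + 2*o²) = 4 + o + 2*o²)
q(Y(-4) + 1)² = (4 + ((23 + 3*(-4) + 3*(-4)²) + 1) + 2*((23 + 3*(-4) + 3*(-4)²) + 1)²)² = (4 + ((23 - 12 + 3*16) + 1) + 2*((23 - 12 + 3*16) + 1)²)² = (4 + ((23 - 12 + 48) + 1) + 2*((23 - 12 + 48) + 1)²)² = (4 + (59 + 1) + 2*(59 + 1)²)² = (4 + 60 + 2*60²)² = (4 + 60 + 2*3600)² = (4 + 60 + 7200)² = 7264² = 52765696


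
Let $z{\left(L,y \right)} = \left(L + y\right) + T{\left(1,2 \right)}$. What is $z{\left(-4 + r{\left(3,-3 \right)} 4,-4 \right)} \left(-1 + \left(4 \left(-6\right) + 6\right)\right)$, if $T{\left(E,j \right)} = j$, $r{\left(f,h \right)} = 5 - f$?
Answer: $-38$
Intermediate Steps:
$z{\left(L,y \right)} = 2 + L + y$ ($z{\left(L,y \right)} = \left(L + y\right) + 2 = 2 + L + y$)
$z{\left(-4 + r{\left(3,-3 \right)} 4,-4 \right)} \left(-1 + \left(4 \left(-6\right) + 6\right)\right) = \left(2 - \left(4 - \left(5 - 3\right) 4\right) - 4\right) \left(-1 + \left(4 \left(-6\right) + 6\right)\right) = \left(2 - \left(4 - \left(5 - 3\right) 4\right) - 4\right) \left(-1 + \left(-24 + 6\right)\right) = \left(2 + \left(-4 + 2 \cdot 4\right) - 4\right) \left(-1 - 18\right) = \left(2 + \left(-4 + 8\right) - 4\right) \left(-19\right) = \left(2 + 4 - 4\right) \left(-19\right) = 2 \left(-19\right) = -38$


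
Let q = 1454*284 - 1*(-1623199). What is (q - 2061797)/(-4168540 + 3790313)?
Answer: 25662/378227 ≈ 0.067848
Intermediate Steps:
q = 2036135 (q = 412936 + 1623199 = 2036135)
(q - 2061797)/(-4168540 + 3790313) = (2036135 - 2061797)/(-4168540 + 3790313) = -25662/(-378227) = -25662*(-1/378227) = 25662/378227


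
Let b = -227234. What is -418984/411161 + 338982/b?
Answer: -16755970597/6673554191 ≈ -2.5108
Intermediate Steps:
-418984/411161 + 338982/b = -418984/411161 + 338982/(-227234) = -418984*1/411161 + 338982*(-1/227234) = -418984/411161 - 24213/16231 = -16755970597/6673554191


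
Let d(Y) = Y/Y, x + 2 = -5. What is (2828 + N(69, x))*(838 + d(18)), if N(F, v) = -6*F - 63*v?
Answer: 2395345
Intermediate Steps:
x = -7 (x = -2 - 5 = -7)
d(Y) = 1
N(F, v) = -63*v - 6*F
(2828 + N(69, x))*(838 + d(18)) = (2828 + (-63*(-7) - 6*69))*(838 + 1) = (2828 + (441 - 414))*839 = (2828 + 27)*839 = 2855*839 = 2395345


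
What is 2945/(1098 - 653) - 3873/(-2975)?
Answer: 2096972/264775 ≈ 7.9198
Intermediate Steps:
2945/(1098 - 653) - 3873/(-2975) = 2945/445 - 3873*(-1/2975) = 2945*(1/445) + 3873/2975 = 589/89 + 3873/2975 = 2096972/264775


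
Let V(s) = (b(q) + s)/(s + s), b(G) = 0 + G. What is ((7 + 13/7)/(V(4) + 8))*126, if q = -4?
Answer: 279/2 ≈ 139.50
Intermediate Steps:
b(G) = G
V(s) = (-4 + s)/(2*s) (V(s) = (-4 + s)/(s + s) = (-4 + s)/((2*s)) = (-4 + s)*(1/(2*s)) = (-4 + s)/(2*s))
((7 + 13/7)/(V(4) + 8))*126 = ((7 + 13/7)/((½)*(-4 + 4)/4 + 8))*126 = ((7 + 13*(⅐))/((½)*(¼)*0 + 8))*126 = ((7 + 13/7)/(0 + 8))*126 = ((62/7)/8)*126 = ((62/7)*(⅛))*126 = (31/28)*126 = 279/2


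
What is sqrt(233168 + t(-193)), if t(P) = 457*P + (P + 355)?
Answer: sqrt(145129) ≈ 380.96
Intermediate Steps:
t(P) = 355 + 458*P (t(P) = 457*P + (355 + P) = 355 + 458*P)
sqrt(233168 + t(-193)) = sqrt(233168 + (355 + 458*(-193))) = sqrt(233168 + (355 - 88394)) = sqrt(233168 - 88039) = sqrt(145129)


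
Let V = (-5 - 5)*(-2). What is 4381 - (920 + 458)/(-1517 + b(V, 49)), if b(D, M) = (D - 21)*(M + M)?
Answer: 7076693/1615 ≈ 4381.9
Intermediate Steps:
V = 20 (V = -10*(-2) = 20)
b(D, M) = 2*M*(-21 + D) (b(D, M) = (-21 + D)*(2*M) = 2*M*(-21 + D))
4381 - (920 + 458)/(-1517 + b(V, 49)) = 4381 - (920 + 458)/(-1517 + 2*49*(-21 + 20)) = 4381 - 1378/(-1517 + 2*49*(-1)) = 4381 - 1378/(-1517 - 98) = 4381 - 1378/(-1615) = 4381 - 1378*(-1)/1615 = 4381 - 1*(-1378/1615) = 4381 + 1378/1615 = 7076693/1615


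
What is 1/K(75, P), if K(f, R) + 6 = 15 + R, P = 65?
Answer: 1/74 ≈ 0.013514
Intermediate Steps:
K(f, R) = 9 + R (K(f, R) = -6 + (15 + R) = 9 + R)
1/K(75, P) = 1/(9 + 65) = 1/74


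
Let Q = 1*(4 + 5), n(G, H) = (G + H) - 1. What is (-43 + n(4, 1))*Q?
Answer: -351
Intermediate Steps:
n(G, H) = -1 + G + H
Q = 9 (Q = 1*9 = 9)
(-43 + n(4, 1))*Q = (-43 + (-1 + 4 + 1))*9 = (-43 + 4)*9 = -39*9 = -351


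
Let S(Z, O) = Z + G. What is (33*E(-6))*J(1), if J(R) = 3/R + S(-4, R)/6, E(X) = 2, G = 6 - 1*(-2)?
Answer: 242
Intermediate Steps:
G = 8 (G = 6 + 2 = 8)
S(Z, O) = 8 + Z (S(Z, O) = Z + 8 = 8 + Z)
J(R) = ⅔ + 3/R (J(R) = 3/R + (8 - 4)/6 = 3/R + 4*(⅙) = 3/R + ⅔ = ⅔ + 3/R)
(33*E(-6))*J(1) = (33*2)*(⅔ + 3/1) = 66*(⅔ + 3*1) = 66*(⅔ + 3) = 66*(11/3) = 242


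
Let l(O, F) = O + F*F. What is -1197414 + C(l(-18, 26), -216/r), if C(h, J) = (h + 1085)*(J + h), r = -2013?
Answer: -33773424/671 ≈ -50333.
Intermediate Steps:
l(O, F) = O + F²
C(h, J) = (1085 + h)*(J + h)
-1197414 + C(l(-18, 26), -216/r) = -1197414 + ((-18 + 26²)² + 1085*(-216/(-2013)) + 1085*(-18 + 26²) + (-216/(-2013))*(-18 + 26²)) = -1197414 + ((-18 + 676)² + 1085*(-216*(-1/2013)) + 1085*(-18 + 676) + (-216*(-1/2013))*(-18 + 676)) = -1197414 + (658² + 1085*(72/671) + 1085*658 + (72/671)*658) = -1197414 + (432964 + 78120/671 + 713930 + 47376/671) = -1197414 + 769691370/671 = -33773424/671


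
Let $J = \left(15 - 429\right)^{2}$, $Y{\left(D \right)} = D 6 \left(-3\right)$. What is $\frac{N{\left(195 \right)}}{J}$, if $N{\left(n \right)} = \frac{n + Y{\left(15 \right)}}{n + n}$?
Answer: $- \frac{5}{4456296} \approx -1.122 \cdot 10^{-6}$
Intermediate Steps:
$Y{\left(D \right)} = - 18 D$ ($Y{\left(D \right)} = 6 D \left(-3\right) = - 18 D$)
$N{\left(n \right)} = \frac{-270 + n}{2 n}$ ($N{\left(n \right)} = \frac{n - 270}{n + n} = \frac{n - 270}{2 n} = \left(-270 + n\right) \frac{1}{2 n} = \frac{-270 + n}{2 n}$)
$J = 171396$ ($J = \left(-414\right)^{2} = 171396$)
$\frac{N{\left(195 \right)}}{J} = \frac{\frac{1}{2} \cdot \frac{1}{195} \left(-270 + 195\right)}{171396} = \frac{1}{2} \cdot \frac{1}{195} \left(-75\right) \frac{1}{171396} = \left(- \frac{5}{26}\right) \frac{1}{171396} = - \frac{5}{4456296}$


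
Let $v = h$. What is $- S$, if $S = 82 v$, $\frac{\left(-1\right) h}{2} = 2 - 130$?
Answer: $-20992$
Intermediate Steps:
$h = 256$ ($h = - 2 \left(2 - 130\right) = \left(-2\right) \left(-128\right) = 256$)
$v = 256$
$S = 20992$ ($S = 82 \cdot 256 = 20992$)
$- S = \left(-1\right) 20992 = -20992$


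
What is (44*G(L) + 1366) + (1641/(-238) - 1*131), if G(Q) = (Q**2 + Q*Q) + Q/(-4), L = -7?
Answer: 1336871/238 ≈ 5617.1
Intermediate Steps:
G(Q) = 2*Q**2 - Q/4 (G(Q) = (Q**2 + Q**2) + Q*(-1/4) = 2*Q**2 - Q/4)
(44*G(L) + 1366) + (1641/(-238) - 1*131) = (44*((1/4)*(-7)*(-1 + 8*(-7))) + 1366) + (1641/(-238) - 1*131) = (44*((1/4)*(-7)*(-1 - 56)) + 1366) + (1641*(-1/238) - 131) = (44*((1/4)*(-7)*(-57)) + 1366) + (-1641/238 - 131) = (44*(399/4) + 1366) - 32819/238 = (4389 + 1366) - 32819/238 = 5755 - 32819/238 = 1336871/238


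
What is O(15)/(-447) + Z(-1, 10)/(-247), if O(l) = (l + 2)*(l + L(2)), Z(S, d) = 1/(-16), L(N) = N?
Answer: -1141681/1766544 ≈ -0.64628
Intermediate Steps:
Z(S, d) = -1/16
O(l) = (2 + l)² (O(l) = (l + 2)*(l + 2) = (2 + l)*(2 + l) = (2 + l)²)
O(15)/(-447) + Z(-1, 10)/(-247) = (4 + 15² + 4*15)/(-447) - 1/16/(-247) = (4 + 225 + 60)*(-1/447) - 1/16*(-1/247) = 289*(-1/447) + 1/3952 = -289/447 + 1/3952 = -1141681/1766544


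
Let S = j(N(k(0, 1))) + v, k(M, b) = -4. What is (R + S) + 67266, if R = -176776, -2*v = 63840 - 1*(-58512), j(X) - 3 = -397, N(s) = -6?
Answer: -171080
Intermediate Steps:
j(X) = -394 (j(X) = 3 - 397 = -394)
v = -61176 (v = -(63840 - 1*(-58512))/2 = -(63840 + 58512)/2 = -1/2*122352 = -61176)
S = -61570 (S = -394 - 61176 = -61570)
(R + S) + 67266 = (-176776 - 61570) + 67266 = -238346 + 67266 = -171080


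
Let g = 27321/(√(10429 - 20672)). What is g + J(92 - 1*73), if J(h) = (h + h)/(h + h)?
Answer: 1 - 27321*I*√10243/10243 ≈ 1.0 - 269.95*I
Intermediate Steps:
J(h) = 1 (J(h) = (2*h)/((2*h)) = (2*h)*(1/(2*h)) = 1)
g = -27321*I*√10243/10243 (g = 27321/(√(-10243)) = 27321/((I*√10243)) = 27321*(-I*√10243/10243) = -27321*I*√10243/10243 ≈ -269.95*I)
g + J(92 - 1*73) = -27321*I*√10243/10243 + 1 = 1 - 27321*I*√10243/10243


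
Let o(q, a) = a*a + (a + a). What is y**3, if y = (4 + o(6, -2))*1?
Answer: 64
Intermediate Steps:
o(q, a) = a**2 + 2*a
y = 4 (y = (4 - 2*(2 - 2))*1 = (4 - 2*0)*1 = (4 + 0)*1 = 4*1 = 4)
y**3 = 4**3 = 64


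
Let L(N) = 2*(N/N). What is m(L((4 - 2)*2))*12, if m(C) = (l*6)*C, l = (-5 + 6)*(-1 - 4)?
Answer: -720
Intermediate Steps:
l = -5 (l = 1*(-5) = -5)
L(N) = 2 (L(N) = 2*1 = 2)
m(C) = -30*C (m(C) = (-5*6)*C = -30*C)
m(L((4 - 2)*2))*12 = -30*2*12 = -60*12 = -720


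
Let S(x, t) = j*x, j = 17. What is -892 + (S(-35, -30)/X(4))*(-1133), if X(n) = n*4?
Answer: 659863/16 ≈ 41241.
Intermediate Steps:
X(n) = 4*n
S(x, t) = 17*x
-892 + (S(-35, -30)/X(4))*(-1133) = -892 + ((17*(-35))/((4*4)))*(-1133) = -892 - 595/16*(-1133) = -892 + 674135/16 = 659863/16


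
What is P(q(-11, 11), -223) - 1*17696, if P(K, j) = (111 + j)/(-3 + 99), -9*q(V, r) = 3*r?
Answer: -106183/6 ≈ -17697.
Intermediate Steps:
q(V, r) = -r/3
P(K, j) = 37/32 + j/96 (P(K, j) = (111 + j)/96 = (111 + j)*(1/96) = 37/32 + j/96)
P(q(-11, 11), -223) - 1*17696 = (37/32 + (1/96)*(-223)) - 1*17696 = (37/32 - 223/96) - 17696 = -7/6 - 17696 = -106183/6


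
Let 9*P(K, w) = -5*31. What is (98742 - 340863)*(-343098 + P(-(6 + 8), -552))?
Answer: 249226202159/3 ≈ 8.3075e+10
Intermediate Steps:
P(K, w) = -155/9 (P(K, w) = (-5*31)/9 = (1/9)*(-155) = -155/9)
(98742 - 340863)*(-343098 + P(-(6 + 8), -552)) = (98742 - 340863)*(-343098 - 155/9) = -242121*(-3088037/9) = 249226202159/3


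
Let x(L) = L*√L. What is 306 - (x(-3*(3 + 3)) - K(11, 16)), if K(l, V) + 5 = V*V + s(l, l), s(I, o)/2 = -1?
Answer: 555 + 54*I*√2 ≈ 555.0 + 76.368*I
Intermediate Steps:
s(I, o) = -2 (s(I, o) = 2*(-1) = -2)
x(L) = L^(3/2)
K(l, V) = -7 + V² (K(l, V) = -5 + (V*V - 2) = -5 + (V² - 2) = -5 + (-2 + V²) = -7 + V²)
306 - (x(-3*(3 + 3)) - K(11, 16)) = 306 - ((-3*(3 + 3))^(3/2) - (-7 + 16²)) = 306 - ((-3*6)^(3/2) - (-7 + 256)) = 306 - ((-18)^(3/2) - 1*249) = 306 - (-54*I*√2 - 249) = 306 - (-249 - 54*I*√2) = 306 + (249 + 54*I*√2) = 555 + 54*I*√2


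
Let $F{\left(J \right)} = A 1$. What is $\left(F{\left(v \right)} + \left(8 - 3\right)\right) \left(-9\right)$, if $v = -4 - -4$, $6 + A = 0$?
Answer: $9$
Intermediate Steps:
$A = -6$ ($A = -6 + 0 = -6$)
$v = 0$ ($v = -4 + 4 = 0$)
$F{\left(J \right)} = -6$ ($F{\left(J \right)} = \left(-6\right) 1 = -6$)
$\left(F{\left(v \right)} + \left(8 - 3\right)\right) \left(-9\right) = \left(-6 + \left(8 - 3\right)\right) \left(-9\right) = \left(-6 + 5\right) \left(-9\right) = \left(-1\right) \left(-9\right) = 9$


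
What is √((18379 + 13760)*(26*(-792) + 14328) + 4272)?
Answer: 2*I*√50328606 ≈ 14189.0*I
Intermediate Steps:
√((18379 + 13760)*(26*(-792) + 14328) + 4272) = √(32139*(-20592 + 14328) + 4272) = √(32139*(-6264) + 4272) = √(-201318696 + 4272) = √(-201314424) = 2*I*√50328606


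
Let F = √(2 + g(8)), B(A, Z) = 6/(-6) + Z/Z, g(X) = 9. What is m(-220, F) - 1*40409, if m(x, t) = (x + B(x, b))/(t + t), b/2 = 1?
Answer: -40409 - 10*√11 ≈ -40442.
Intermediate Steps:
b = 2 (b = 2*1 = 2)
B(A, Z) = 0 (B(A, Z) = 6*(-⅙) + 1 = -1 + 1 = 0)
F = √11 (F = √(2 + 9) = √11 ≈ 3.3166)
m(x, t) = x/(2*t) (m(x, t) = (x + 0)/(t + t) = x/((2*t)) = x*(1/(2*t)) = x/(2*t))
m(-220, F) - 1*40409 = (½)*(-220)/√11 - 1*40409 = (½)*(-220)*(√11/11) - 40409 = -10*√11 - 40409 = -40409 - 10*√11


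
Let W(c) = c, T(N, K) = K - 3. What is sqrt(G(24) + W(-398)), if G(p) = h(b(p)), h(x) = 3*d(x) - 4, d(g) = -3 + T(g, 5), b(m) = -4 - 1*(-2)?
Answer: 9*I*sqrt(5) ≈ 20.125*I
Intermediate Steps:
T(N, K) = -3 + K
b(m) = -2 (b(m) = -4 + 2 = -2)
d(g) = -1 (d(g) = -3 + (-3 + 5) = -3 + 2 = -1)
h(x) = -7 (h(x) = 3*(-1) - 4 = -3 - 4 = -7)
G(p) = -7
sqrt(G(24) + W(-398)) = sqrt(-7 - 398) = sqrt(-405) = 9*I*sqrt(5)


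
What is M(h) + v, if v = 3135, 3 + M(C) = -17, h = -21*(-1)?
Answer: 3115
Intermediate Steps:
h = 21
M(C) = -20 (M(C) = -3 - 17 = -20)
M(h) + v = -20 + 3135 = 3115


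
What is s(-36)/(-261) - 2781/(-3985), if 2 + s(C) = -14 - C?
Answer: 646141/1040085 ≈ 0.62124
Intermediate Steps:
s(C) = -16 - C (s(C) = -2 + (-14 - C) = -16 - C)
s(-36)/(-261) - 2781/(-3985) = (-16 - 1*(-36))/(-261) - 2781/(-3985) = (-16 + 36)*(-1/261) - 2781*(-1/3985) = 20*(-1/261) + 2781/3985 = -20/261 + 2781/3985 = 646141/1040085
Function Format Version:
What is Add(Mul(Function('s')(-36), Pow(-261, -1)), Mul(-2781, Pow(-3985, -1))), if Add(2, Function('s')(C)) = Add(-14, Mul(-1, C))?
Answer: Rational(646141, 1040085) ≈ 0.62124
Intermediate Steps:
Function('s')(C) = Add(-16, Mul(-1, C)) (Function('s')(C) = Add(-2, Add(-14, Mul(-1, C))) = Add(-16, Mul(-1, C)))
Add(Mul(Function('s')(-36), Pow(-261, -1)), Mul(-2781, Pow(-3985, -1))) = Add(Mul(Add(-16, Mul(-1, -36)), Pow(-261, -1)), Mul(-2781, Pow(-3985, -1))) = Add(Mul(Add(-16, 36), Rational(-1, 261)), Mul(-2781, Rational(-1, 3985))) = Add(Mul(20, Rational(-1, 261)), Rational(2781, 3985)) = Add(Rational(-20, 261), Rational(2781, 3985)) = Rational(646141, 1040085)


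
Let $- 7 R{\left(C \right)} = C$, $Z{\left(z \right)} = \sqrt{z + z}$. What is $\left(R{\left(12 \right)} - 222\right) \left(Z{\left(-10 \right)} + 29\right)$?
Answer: $- \frac{45414}{7} - \frac{3132 i \sqrt{5}}{7} \approx -6487.7 - 1000.5 i$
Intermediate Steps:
$Z{\left(z \right)} = \sqrt{2} \sqrt{z}$ ($Z{\left(z \right)} = \sqrt{2 z} = \sqrt{2} \sqrt{z}$)
$R{\left(C \right)} = - \frac{C}{7}$
$\left(R{\left(12 \right)} - 222\right) \left(Z{\left(-10 \right)} + 29\right) = \left(\left(- \frac{1}{7}\right) 12 - 222\right) \left(\sqrt{2} \sqrt{-10} + 29\right) = \left(- \frac{12}{7} - 222\right) \left(\sqrt{2} i \sqrt{10} + 29\right) = - \frac{1566 \left(2 i \sqrt{5} + 29\right)}{7} = - \frac{1566 \left(29 + 2 i \sqrt{5}\right)}{7} = - \frac{45414}{7} - \frac{3132 i \sqrt{5}}{7}$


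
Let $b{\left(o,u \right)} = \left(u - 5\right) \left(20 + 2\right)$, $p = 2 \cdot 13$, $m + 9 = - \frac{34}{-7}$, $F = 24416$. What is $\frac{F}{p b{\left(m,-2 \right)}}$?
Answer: $- \frac{872}{143} \approx -6.0979$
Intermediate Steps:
$m = - \frac{29}{7}$ ($m = -9 - \frac{34}{-7} = -9 - - \frac{34}{7} = -9 + \frac{34}{7} = - \frac{29}{7} \approx -4.1429$)
$p = 26$
$b{\left(o,u \right)} = -110 + 22 u$ ($b{\left(o,u \right)} = \left(-5 + u\right) 22 = -110 + 22 u$)
$\frac{F}{p b{\left(m,-2 \right)}} = \frac{24416}{26 \left(-110 + 22 \left(-2\right)\right)} = \frac{24416}{26 \left(-110 - 44\right)} = \frac{24416}{26 \left(-154\right)} = \frac{24416}{-4004} = 24416 \left(- \frac{1}{4004}\right) = - \frac{872}{143}$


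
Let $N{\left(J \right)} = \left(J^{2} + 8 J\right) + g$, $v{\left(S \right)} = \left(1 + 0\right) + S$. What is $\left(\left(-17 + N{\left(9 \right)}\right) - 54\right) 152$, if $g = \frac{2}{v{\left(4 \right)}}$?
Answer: $\frac{62624}{5} \approx 12525.0$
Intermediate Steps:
$v{\left(S \right)} = 1 + S$
$g = \frac{2}{5}$ ($g = \frac{2}{1 + 4} = \frac{2}{5} \approx 0.4$)
$N{\left(J \right)} = \frac{2}{5} + J^{2} + 8 J$ ($N{\left(J \right)} = \left(J^{2} + 8 J\right) + \frac{2}{5} = \frac{2}{5} + J^{2} + 8 J$)
$\left(\left(-17 + N{\left(9 \right)}\right) - 54\right) 152 = \left(\left(-17 + \left(\frac{2}{5} + 9^{2} + 8 \cdot 9\right)\right) - 54\right) 152 = \left(\left(-17 + \left(\frac{2}{5} + 81 + 72\right)\right) - 54\right) 152 = \left(\left(-17 + \frac{767}{5}\right) - 54\right) 152 = \left(\frac{682}{5} - 54\right) 152 = \frac{412}{5} \cdot 152 = \frac{62624}{5}$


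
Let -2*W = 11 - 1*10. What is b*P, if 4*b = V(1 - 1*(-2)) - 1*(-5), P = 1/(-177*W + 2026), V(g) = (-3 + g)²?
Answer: 5/8458 ≈ 0.00059116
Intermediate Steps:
W = -½ (W = -(11 - 1*10)/2 = -(11 - 10)/2 = -½*1 = -½ ≈ -0.50000)
P = 2/4229 (P = 1/(-177*(-½) + 2026) = 1/(177/2 + 2026) = 1/(4229/2) = 2/4229 ≈ 0.00047293)
b = 5/4 (b = ((-3 + (1 - 1*(-2)))² - 1*(-5))/4 = ((-3 + (1 + 2))² + 5)/4 = ((-3 + 3)² + 5)/4 = (0² + 5)/4 = (0 + 5)/4 = (¼)*5 = 5/4 ≈ 1.2500)
b*P = (5/4)*(2/4229) = 5/8458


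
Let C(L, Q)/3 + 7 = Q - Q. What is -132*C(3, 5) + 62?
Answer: 2834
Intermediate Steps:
C(L, Q) = -21 (C(L, Q) = -21 + 3*(Q - Q) = -21 + 3*0 = -21 + 0 = -21)
-132*C(3, 5) + 62 = -132*(-21) + 62 = 2772 + 62 = 2834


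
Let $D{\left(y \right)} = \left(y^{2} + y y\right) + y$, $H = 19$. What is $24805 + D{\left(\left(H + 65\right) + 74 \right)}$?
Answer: $74891$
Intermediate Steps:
$D{\left(y \right)} = y + 2 y^{2}$ ($D{\left(y \right)} = \left(y^{2} + y^{2}\right) + y = 2 y^{2} + y = y + 2 y^{2}$)
$24805 + D{\left(\left(H + 65\right) + 74 \right)} = 24805 + \left(\left(19 + 65\right) + 74\right) \left(1 + 2 \left(\left(19 + 65\right) + 74\right)\right) = 24805 + \left(84 + 74\right) \left(1 + 2 \left(84 + 74\right)\right) = 24805 + 158 \left(1 + 2 \cdot 158\right) = 24805 + 158 \left(1 + 316\right) = 24805 + 158 \cdot 317 = 24805 + 50086 = 74891$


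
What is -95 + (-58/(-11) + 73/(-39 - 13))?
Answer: -52127/572 ≈ -91.131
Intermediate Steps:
-95 + (-58/(-11) + 73/(-39 - 13)) = -95 + (-58*(-1/11) + 73/(-52)) = -95 + (58/11 + 73*(-1/52)) = -95 + (58/11 - 73/52) = -95 + 2213/572 = -52127/572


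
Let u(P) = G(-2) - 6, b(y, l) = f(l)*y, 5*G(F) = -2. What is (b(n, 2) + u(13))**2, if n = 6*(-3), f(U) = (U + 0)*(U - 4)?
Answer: 107584/25 ≈ 4303.4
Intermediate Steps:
G(F) = -2/5 (G(F) = (1/5)*(-2) = -2/5)
f(U) = U*(-4 + U)
n = -18
b(y, l) = l*y*(-4 + l) (b(y, l) = (l*(-4 + l))*y = l*y*(-4 + l))
u(P) = -32/5 (u(P) = -2/5 - 6 = -32/5)
(b(n, 2) + u(13))**2 = (2*(-18)*(-4 + 2) - 32/5)**2 = (2*(-18)*(-2) - 32/5)**2 = (72 - 32/5)**2 = (328/5)**2 = 107584/25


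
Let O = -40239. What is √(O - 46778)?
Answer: I*√87017 ≈ 294.99*I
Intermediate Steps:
√(O - 46778) = √(-40239 - 46778) = √(-87017) = I*√87017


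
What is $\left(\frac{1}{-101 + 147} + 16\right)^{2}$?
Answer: $\frac{543169}{2116} \approx 256.7$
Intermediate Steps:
$\left(\frac{1}{-101 + 147} + 16\right)^{2} = \left(\frac{1}{46} + 16\right)^{2} = \left(\frac{737}{46}\right)^{2} = \frac{543169}{2116}$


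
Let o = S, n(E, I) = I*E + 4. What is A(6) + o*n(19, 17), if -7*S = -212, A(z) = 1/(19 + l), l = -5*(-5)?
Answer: 3050263/308 ≈ 9903.5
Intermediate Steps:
l = 25
A(z) = 1/44 (A(z) = 1/(19 + 25) = 1/44)
S = 212/7 (S = -⅐*(-212) = 212/7 ≈ 30.286)
n(E, I) = 4 + E*I (n(E, I) = E*I + 4 = 4 + E*I)
o = 212/7 ≈ 30.286
A(6) + o*n(19, 17) = 1/44 + 212*(4 + 19*17)/7 = 1/44 + 212*(4 + 323)/7 = 1/44 + (212/7)*327 = 1/44 + 69324/7 = 3050263/308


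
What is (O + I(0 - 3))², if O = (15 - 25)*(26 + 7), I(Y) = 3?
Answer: 106929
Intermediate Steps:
O = -330 (O = -10*33 = -330)
(O + I(0 - 3))² = (-330 + 3)² = (-327)² = 106929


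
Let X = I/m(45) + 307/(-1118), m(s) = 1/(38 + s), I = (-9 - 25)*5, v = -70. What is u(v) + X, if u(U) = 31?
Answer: -15740629/1118 ≈ -14079.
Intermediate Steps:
I = -170 (I = -34*5 = -170)
X = -15775287/1118 (X = -170/(1/(38 + 45)) + 307/(-1118) = -170/(1/83) + 307*(-1/1118) = -170/1/83 - 307/1118 = -170*83 - 307/1118 = -14110 - 307/1118 = -15775287/1118 ≈ -14110.)
u(v) + X = 31 - 15775287/1118 = -15740629/1118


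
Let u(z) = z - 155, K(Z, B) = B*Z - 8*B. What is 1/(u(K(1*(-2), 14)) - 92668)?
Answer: -1/92963 ≈ -1.0757e-5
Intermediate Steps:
K(Z, B) = -8*B + B*Z
u(z) = -155 + z
1/(u(K(1*(-2), 14)) - 92668) = 1/((-155 + 14*(-8 + 1*(-2))) - 92668) = 1/((-155 + 14*(-8 - 2)) - 92668) = 1/((-155 + 14*(-10)) - 92668) = 1/((-155 - 140) - 92668) = 1/(-295 - 92668) = 1/(-92963) = -1/92963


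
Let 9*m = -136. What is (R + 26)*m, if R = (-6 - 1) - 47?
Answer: 3808/9 ≈ 423.11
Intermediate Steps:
m = -136/9 (m = (1/9)*(-136) = -136/9 ≈ -15.111)
R = -54 (R = -7 - 47 = -54)
(R + 26)*m = (-54 + 26)*(-136/9) = -28*(-136/9) = 3808/9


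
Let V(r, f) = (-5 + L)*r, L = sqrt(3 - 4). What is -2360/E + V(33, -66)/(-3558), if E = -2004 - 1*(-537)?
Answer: 2879645/1739862 - 11*I/1186 ≈ 1.6551 - 0.0092749*I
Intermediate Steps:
L = I (L = sqrt(-1) = I ≈ 1.0*I)
E = -1467 (E = -2004 + 537 = -1467)
V(r, f) = r*(-5 + I) (V(r, f) = (-5 + I)*r = r*(-5 + I))
-2360/E + V(33, -66)/(-3558) = -2360/(-1467) + (33*(-5 + I))/(-3558) = -2360*(-1/1467) + (-165 + 33*I)*(-1/3558) = 2360/1467 + (55/1186 - 11*I/1186) = 2879645/1739862 - 11*I/1186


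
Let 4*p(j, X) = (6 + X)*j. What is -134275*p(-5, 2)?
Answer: 1342750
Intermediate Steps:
p(j, X) = j*(6 + X)/4 (p(j, X) = ((6 + X)*j)/4 = (j*(6 + X))/4 = j*(6 + X)/4)
-134275*p(-5, 2) = -134275*(-5)*(6 + 2)/4 = -134275*(-5)*8/4 = -134275*(-10) = 1342750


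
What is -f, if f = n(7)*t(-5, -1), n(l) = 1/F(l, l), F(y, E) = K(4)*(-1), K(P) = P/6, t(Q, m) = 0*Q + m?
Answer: -3/2 ≈ -1.5000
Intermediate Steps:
t(Q, m) = m (t(Q, m) = 0 + m = m)
K(P) = P/6 (K(P) = P*(⅙) = P/6)
F(y, E) = -⅔ (F(y, E) = ((⅙)*4)*(-1) = (⅔)*(-1) = -⅔)
n(l) = -3/2 (n(l) = 1/(-⅔) = -3/2)
f = 3/2 (f = -3/2*(-1) = 3/2 ≈ 1.5000)
-f = -1*3/2 = -3/2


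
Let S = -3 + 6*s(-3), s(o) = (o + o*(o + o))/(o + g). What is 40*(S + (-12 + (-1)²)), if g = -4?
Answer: -7520/7 ≈ -1074.3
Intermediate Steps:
s(o) = (o + 2*o²)/(-4 + o) (s(o) = (o + o*(o + o))/(o - 4) = (o + o*(2*o))/(-4 + o) = (o + 2*o²)/(-4 + o))
S = -111/7 (S = -3 + 6*(-3*(1 + 2*(-3))/(-4 - 3)) = -3 + 6*(-3*(1 - 6)/(-7)) = -3 + 6*(-3*(-⅐)*(-5)) = -3 + 6*(-15/7) = -3 - 90/7 = -111/7 ≈ -15.857)
40*(S + (-12 + (-1)²)) = 40*(-111/7 + (-12 + (-1)²)) = 40*(-111/7 + (-12 + 1)) = 40*(-111/7 - 11) = 40*(-188/7) = -7520/7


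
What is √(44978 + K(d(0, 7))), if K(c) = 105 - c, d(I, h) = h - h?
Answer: √45083 ≈ 212.33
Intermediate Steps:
d(I, h) = 0
√(44978 + K(d(0, 7))) = √(44978 + (105 - 1*0)) = √(44978 + (105 + 0)) = √(44978 + 105) = √45083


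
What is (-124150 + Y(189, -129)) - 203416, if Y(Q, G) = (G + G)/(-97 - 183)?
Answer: -45859111/140 ≈ -3.2757e+5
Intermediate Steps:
Y(Q, G) = -G/140 (Y(Q, G) = (2*G)/(-280) = (2*G)*(-1/280) = -G/140)
(-124150 + Y(189, -129)) - 203416 = (-124150 - 1/140*(-129)) - 203416 = (-124150 + 129/140) - 203416 = -17380871/140 - 203416 = -45859111/140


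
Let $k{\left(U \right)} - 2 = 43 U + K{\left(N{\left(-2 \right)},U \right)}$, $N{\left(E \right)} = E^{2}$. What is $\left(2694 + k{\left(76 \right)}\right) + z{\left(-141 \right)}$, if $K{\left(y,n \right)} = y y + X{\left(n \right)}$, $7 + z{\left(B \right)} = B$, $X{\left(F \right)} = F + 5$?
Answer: $5913$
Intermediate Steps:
$X{\left(F \right)} = 5 + F$
$z{\left(B \right)} = -7 + B$
$K{\left(y,n \right)} = 5 + n + y^{2}$ ($K{\left(y,n \right)} = y y + \left(5 + n\right) = y^{2} + \left(5 + n\right) = 5 + n + y^{2}$)
$k{\left(U \right)} = 23 + 44 U$ ($k{\left(U \right)} = 2 + \left(43 U + \left(5 + U + \left(\left(-2\right)^{2}\right)^{2}\right)\right) = 2 + \left(43 U + \left(5 + U + 4^{2}\right)\right) = 2 + \left(43 U + \left(5 + U + 16\right)\right) = 2 + \left(43 U + \left(21 + U\right)\right) = 2 + \left(21 + 44 U\right) = 23 + 44 U$)
$\left(2694 + k{\left(76 \right)}\right) + z{\left(-141 \right)} = \left(2694 + \left(23 + 44 \cdot 76\right)\right) - 148 = \left(2694 + \left(23 + 3344\right)\right) - 148 = \left(2694 + 3367\right) - 148 = 6061 - 148 = 5913$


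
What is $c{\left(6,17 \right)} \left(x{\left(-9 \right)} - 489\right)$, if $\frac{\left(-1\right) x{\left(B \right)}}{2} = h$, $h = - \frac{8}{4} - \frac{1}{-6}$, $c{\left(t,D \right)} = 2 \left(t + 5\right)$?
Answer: $- \frac{32032}{3} \approx -10677.0$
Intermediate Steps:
$c{\left(t,D \right)} = 10 + 2 t$ ($c{\left(t,D \right)} = 2 \left(5 + t\right) = 10 + 2 t$)
$h = - \frac{11}{6}$ ($h = \left(-8\right) \frac{1}{4} - - \frac{1}{6} = -2 + \frac{1}{6} = - \frac{11}{6} \approx -1.8333$)
$x{\left(B \right)} = \frac{11}{3}$ ($x{\left(B \right)} = \left(-2\right) \left(- \frac{11}{6}\right) = \frac{11}{3}$)
$c{\left(6,17 \right)} \left(x{\left(-9 \right)} - 489\right) = \left(10 + 2 \cdot 6\right) \left(\frac{11}{3} - 489\right) = \left(10 + 12\right) \left(- \frac{1456}{3}\right) = 22 \left(- \frac{1456}{3}\right) = - \frac{32032}{3}$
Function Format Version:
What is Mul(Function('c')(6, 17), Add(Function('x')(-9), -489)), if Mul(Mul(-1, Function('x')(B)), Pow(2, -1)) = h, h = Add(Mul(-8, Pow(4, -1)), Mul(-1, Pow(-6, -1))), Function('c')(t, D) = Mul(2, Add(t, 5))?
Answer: Rational(-32032, 3) ≈ -10677.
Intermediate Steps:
Function('c')(t, D) = Add(10, Mul(2, t)) (Function('c')(t, D) = Mul(2, Add(5, t)) = Add(10, Mul(2, t)))
h = Rational(-11, 6) (h = Add(Mul(-8, Rational(1, 4)), Mul(-1, Rational(-1, 6))) = Add(-2, Rational(1, 6)) = Rational(-11, 6) ≈ -1.8333)
Function('x')(B) = Rational(11, 3) (Function('x')(B) = Mul(-2, Rational(-11, 6)) = Rational(11, 3))
Mul(Function('c')(6, 17), Add(Function('x')(-9), -489)) = Mul(Add(10, Mul(2, 6)), Add(Rational(11, 3), -489)) = Mul(Add(10, 12), Rational(-1456, 3)) = Mul(22, Rational(-1456, 3)) = Rational(-32032, 3)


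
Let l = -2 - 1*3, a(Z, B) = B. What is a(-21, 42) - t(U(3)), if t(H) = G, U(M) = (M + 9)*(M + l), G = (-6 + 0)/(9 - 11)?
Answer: 39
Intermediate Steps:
l = -5 (l = -2 - 3 = -5)
G = 3 (G = -6/(-2) = -6*(-½) = 3)
U(M) = (-5 + M)*(9 + M) (U(M) = (M + 9)*(M - 5) = (9 + M)*(-5 + M) = (-5 + M)*(9 + M))
t(H) = 3
a(-21, 42) - t(U(3)) = 42 - 1*3 = 42 - 3 = 39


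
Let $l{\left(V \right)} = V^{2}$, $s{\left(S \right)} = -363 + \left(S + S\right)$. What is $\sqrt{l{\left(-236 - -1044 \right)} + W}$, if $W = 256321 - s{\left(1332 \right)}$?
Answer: $2 \sqrt{226721} \approx 952.3$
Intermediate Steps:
$s{\left(S \right)} = -363 + 2 S$
$W = 254020$ ($W = 256321 - \left(-363 + 2 \cdot 1332\right) = 256321 - \left(-363 + 2664\right) = 256321 - 2301 = 254020$)
$\sqrt{l{\left(-236 - -1044 \right)} + W} = \sqrt{\left(-236 - -1044\right)^{2} + 254020} = \sqrt{\left(-236 + 1044\right)^{2} + 254020} = \sqrt{808^{2} + 254020} = \sqrt{652864 + 254020} = \sqrt{906884} = 2 \sqrt{226721}$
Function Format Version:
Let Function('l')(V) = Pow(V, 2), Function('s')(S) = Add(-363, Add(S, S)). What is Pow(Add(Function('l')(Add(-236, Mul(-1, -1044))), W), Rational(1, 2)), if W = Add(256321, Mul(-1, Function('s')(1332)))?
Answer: Mul(2, Pow(226721, Rational(1, 2))) ≈ 952.30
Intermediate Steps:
Function('s')(S) = Add(-363, Mul(2, S))
W = 254020 (W = Add(256321, Mul(-1, Add(-363, Mul(2, 1332)))) = Add(256321, Mul(-1, Add(-363, 2664))) = Add(256321, Mul(-1, 2301)) = Add(256321, -2301) = 254020)
Pow(Add(Function('l')(Add(-236, Mul(-1, -1044))), W), Rational(1, 2)) = Pow(Add(Pow(Add(-236, Mul(-1, -1044)), 2), 254020), Rational(1, 2)) = Pow(Add(Pow(Add(-236, 1044), 2), 254020), Rational(1, 2)) = Pow(Add(Pow(808, 2), 254020), Rational(1, 2)) = Pow(Add(652864, 254020), Rational(1, 2)) = Pow(906884, Rational(1, 2)) = Mul(2, Pow(226721, Rational(1, 2)))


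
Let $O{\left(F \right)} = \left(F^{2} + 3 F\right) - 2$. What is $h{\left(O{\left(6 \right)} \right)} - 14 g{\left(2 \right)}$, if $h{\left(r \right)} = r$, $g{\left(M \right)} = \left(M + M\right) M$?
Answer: $-60$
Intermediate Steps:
$O{\left(F \right)} = -2 + F^{2} + 3 F$
$g{\left(M \right)} = 2 M^{2}$ ($g{\left(M \right)} = 2 M M = 2 M^{2}$)
$h{\left(O{\left(6 \right)} \right)} - 14 g{\left(2 \right)} = \left(-2 + 6^{2} + 3 \cdot 6\right) - 14 \cdot 2 \cdot 2^{2} = \left(-2 + 36 + 18\right) - 14 \cdot 2 \cdot 4 = 52 - 112 = -60$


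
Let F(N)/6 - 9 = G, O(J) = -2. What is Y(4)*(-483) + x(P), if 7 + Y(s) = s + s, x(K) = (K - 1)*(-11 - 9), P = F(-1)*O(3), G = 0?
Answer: 1697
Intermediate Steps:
F(N) = 54 (F(N) = 54 + 6*0 = 54 + 0 = 54)
P = -108 (P = 54*(-2) = -108)
x(K) = 20 - 20*K (x(K) = (-1 + K)*(-20) = 20 - 20*K)
Y(s) = -7 + 2*s (Y(s) = -7 + (s + s) = -7 + 2*s)
Y(4)*(-483) + x(P) = (-7 + 2*4)*(-483) + (20 - 20*(-108)) = (-7 + 8)*(-483) + (20 + 2160) = 1*(-483) + 2180 = -483 + 2180 = 1697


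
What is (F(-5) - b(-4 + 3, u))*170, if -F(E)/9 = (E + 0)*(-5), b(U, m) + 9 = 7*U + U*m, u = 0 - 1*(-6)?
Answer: -34510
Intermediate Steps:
u = 6 (u = 0 + 6 = 6)
b(U, m) = -9 + 7*U + U*m (b(U, m) = -9 + (7*U + U*m) = -9 + 7*U + U*m)
F(E) = 45*E (F(E) = -9*(E + 0)*(-5) = -9*E*(-5) = -(-45)*E = 45*E)
(F(-5) - b(-4 + 3, u))*170 = (45*(-5) - (-9 + 7*(-4 + 3) + (-4 + 3)*6))*170 = (-225 - (-9 + 7*(-1) - 1*6))*170 = (-225 - (-9 - 7 - 6))*170 = (-225 - 1*(-22))*170 = (-225 + 22)*170 = -203*170 = -34510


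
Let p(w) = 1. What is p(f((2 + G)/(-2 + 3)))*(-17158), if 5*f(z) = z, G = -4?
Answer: -17158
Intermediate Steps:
f(z) = z/5
p(f((2 + G)/(-2 + 3)))*(-17158) = 1*(-17158) = -17158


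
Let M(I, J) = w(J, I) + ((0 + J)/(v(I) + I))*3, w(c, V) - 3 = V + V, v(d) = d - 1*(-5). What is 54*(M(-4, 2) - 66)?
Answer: -3942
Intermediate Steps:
v(d) = 5 + d (v(d) = d + 5 = 5 + d)
w(c, V) = 3 + 2*V (w(c, V) = 3 + (V + V) = 3 + 2*V)
M(I, J) = 3 + 2*I + 3*J/(5 + 2*I) (M(I, J) = (3 + 2*I) + ((0 + J)/((5 + I) + I))*3 = (3 + 2*I) + (J/(5 + 2*I))*3 = (3 + 2*I) + 3*J/(5 + 2*I) = 3 + 2*I + 3*J/(5 + 2*I))
54*(M(-4, 2) - 66) = 54*((15 + 3*2 + 4*(-4)² + 16*(-4))/(5 + 2*(-4)) - 66) = 54*((15 + 6 + 4*16 - 64)/(5 - 8) - 66) = 54*((15 + 6 + 64 - 64)/(-3) - 66) = 54*(-⅓*21 - 66) = 54*(-7 - 66) = 54*(-73) = -3942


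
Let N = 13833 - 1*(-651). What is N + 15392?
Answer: 29876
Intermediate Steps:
N = 14484 (N = 13833 + 651 = 14484)
N + 15392 = 14484 + 15392 = 29876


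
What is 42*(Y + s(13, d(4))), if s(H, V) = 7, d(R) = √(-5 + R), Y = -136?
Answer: -5418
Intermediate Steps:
42*(Y + s(13, d(4))) = 42*(-136 + 7) = 42*(-129) = -5418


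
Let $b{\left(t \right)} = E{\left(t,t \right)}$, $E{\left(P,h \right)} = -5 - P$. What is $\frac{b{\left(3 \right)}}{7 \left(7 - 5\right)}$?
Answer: $- \frac{4}{7} \approx -0.57143$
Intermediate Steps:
$b{\left(t \right)} = -5 - t$
$\frac{b{\left(3 \right)}}{7 \left(7 - 5\right)} = \frac{-5 - 3}{7 \left(7 - 5\right)} = \frac{-5 - 3}{7 \cdot 2} = - \frac{8}{14} = \left(-8\right) \frac{1}{14} = - \frac{4}{7}$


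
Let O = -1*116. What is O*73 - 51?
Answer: -8519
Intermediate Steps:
O = -116
O*73 - 51 = -116*73 - 51 = -8468 - 51 = -8519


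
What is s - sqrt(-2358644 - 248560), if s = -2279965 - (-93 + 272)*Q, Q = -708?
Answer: -2153233 - 2*I*sqrt(651801) ≈ -2.1532e+6 - 1614.7*I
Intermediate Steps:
s = -2153233 (s = -2279965 - (-93 + 272)*(-708) = -2279965 - 179*(-708) = -2279965 - 1*(-126732) = -2279965 + 126732 = -2153233)
s - sqrt(-2358644 - 248560) = -2153233 - sqrt(-2358644 - 248560) = -2153233 - sqrt(-2607204) = -2153233 - 2*I*sqrt(651801)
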